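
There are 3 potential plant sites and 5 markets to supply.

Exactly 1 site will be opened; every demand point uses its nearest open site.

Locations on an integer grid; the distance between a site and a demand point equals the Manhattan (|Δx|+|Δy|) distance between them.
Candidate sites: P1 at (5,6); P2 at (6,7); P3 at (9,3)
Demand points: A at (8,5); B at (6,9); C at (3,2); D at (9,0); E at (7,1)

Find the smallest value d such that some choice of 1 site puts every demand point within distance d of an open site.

Open {P3}.
  Farthest demand point is B at distance 9 (to P3); all others are ≤ 9.
With {P1} the worst case is 10.
With {P2} the worst case is 10.
No size-1 selection achieves below 9.

9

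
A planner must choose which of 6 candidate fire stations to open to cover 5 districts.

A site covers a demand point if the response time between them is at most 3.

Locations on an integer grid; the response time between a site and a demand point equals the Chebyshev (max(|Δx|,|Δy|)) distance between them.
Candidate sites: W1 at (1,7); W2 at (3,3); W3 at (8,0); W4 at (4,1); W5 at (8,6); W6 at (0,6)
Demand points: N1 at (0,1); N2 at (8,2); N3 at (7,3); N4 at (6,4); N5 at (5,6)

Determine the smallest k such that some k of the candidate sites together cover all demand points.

2

Coverage sets (demand points within 3 of each site):
  W1: {}
  W2: {N1, N4, N5}
  W3: {N2, N3}
  W4: {N3, N4}
  W5: {N3, N4, N5}
  W6: {}
No single site covers all 5 demand points.
But {W2, W3} covers everything, so the minimum is 2.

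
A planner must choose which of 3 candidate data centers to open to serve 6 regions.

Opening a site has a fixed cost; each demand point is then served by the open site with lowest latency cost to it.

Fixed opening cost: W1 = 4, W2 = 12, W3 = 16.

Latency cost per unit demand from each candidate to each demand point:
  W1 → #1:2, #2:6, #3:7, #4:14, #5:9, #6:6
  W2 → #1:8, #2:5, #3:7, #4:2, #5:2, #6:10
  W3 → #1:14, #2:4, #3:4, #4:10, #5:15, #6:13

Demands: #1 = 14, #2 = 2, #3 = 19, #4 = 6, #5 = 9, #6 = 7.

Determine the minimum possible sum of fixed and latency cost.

Open {W1, W2, W3}: assign each demand point to its cheapest open site.
  #1→W1 14×2=28, #2→W3 2×4=8, #3→W3 19×4=76, #4→W2 6×2=12, #5→W2 9×2=18, #6→W1 7×6=42
  latency cost 184, fixed 32 → total 216.
Compare {W1, W2}: latency cost 243 + fixed 16 = 259.
Compare {W1, W3}: latency cost 295 + fixed 20 = 315.
Compare {W2, W3}: latency cost 296 + fixed 28 = 324.
All other subsets cost ≥ 259. Minimum total cost: 216.

216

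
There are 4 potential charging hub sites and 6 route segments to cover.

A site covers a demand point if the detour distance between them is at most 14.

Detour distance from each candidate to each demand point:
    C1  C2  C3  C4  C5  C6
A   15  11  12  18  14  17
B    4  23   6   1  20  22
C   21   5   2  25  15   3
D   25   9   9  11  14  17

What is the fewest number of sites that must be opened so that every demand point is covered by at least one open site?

3

Coverage sets (demand points within 14 of each site):
  A: {C2, C3, C5}
  B: {C1, C3, C4}
  C: {C2, C3, C6}
  D: {C2, C3, C4, C5}
No 2 sites suffice: every size-2 union leaves at least one demand point uncovered.
But {A, B, C} covers everything, so the minimum is 3.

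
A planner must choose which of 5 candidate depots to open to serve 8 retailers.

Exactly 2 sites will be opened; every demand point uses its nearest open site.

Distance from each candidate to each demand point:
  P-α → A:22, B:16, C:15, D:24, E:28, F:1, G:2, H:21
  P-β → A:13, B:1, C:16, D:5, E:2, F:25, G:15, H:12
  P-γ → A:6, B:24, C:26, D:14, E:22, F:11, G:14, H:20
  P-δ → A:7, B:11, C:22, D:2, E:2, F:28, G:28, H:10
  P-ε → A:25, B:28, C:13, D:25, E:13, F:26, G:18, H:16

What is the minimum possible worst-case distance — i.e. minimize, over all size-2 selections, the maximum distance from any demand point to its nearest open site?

15

Open {P-α, P-β}.
  Farthest demand point is C at distance 15 (to P-α); all others are ≤ 15.
With {P-α, P-δ} the worst case is 15.
With {P-β, P-γ} the worst case is 16.
No size-2 selection achieves below 15.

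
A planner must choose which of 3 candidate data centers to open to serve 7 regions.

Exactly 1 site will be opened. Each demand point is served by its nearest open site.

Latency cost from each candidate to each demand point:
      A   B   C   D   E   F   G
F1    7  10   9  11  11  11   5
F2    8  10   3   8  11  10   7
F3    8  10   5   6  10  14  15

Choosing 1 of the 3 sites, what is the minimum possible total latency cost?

Open {F2}.
  A→F2 8, B→F2 10, C→F2 3, D→F2 8, E→F2 11, F→F2 10, G→F2 7  ⇒ total 57.
Compare {F1}: total 64.
Compare {F3}: total 68.

57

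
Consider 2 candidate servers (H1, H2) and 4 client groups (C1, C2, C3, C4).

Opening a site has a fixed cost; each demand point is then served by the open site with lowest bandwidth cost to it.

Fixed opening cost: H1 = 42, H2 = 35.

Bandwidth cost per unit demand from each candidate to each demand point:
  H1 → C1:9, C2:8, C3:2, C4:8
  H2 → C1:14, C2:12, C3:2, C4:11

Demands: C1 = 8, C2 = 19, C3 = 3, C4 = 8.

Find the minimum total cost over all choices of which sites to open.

Open {H1}: assign each demand point to its cheapest open site.
  C1→H1 8×9=72, C2→H1 19×8=152, C3→H1 3×2=6, C4→H1 8×8=64
  bandwidth cost 294, fixed 42 → total 336.
Compare {H1, H2}: bandwidth cost 294 + fixed 77 = 371.
Compare {H2}: bandwidth cost 434 + fixed 35 = 469.

336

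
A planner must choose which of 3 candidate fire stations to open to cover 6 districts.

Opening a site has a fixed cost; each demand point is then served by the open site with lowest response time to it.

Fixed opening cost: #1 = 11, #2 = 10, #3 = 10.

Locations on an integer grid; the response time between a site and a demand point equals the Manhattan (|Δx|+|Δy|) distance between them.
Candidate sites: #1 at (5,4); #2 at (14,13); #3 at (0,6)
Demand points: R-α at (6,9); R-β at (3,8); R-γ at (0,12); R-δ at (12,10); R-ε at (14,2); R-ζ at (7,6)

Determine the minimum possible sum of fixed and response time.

63

Open {#2, #3}: assign each demand point to its cheapest open site.
  R-α→#3 9, R-β→#3 5, R-γ→#3 6, R-δ→#2 5, R-ε→#2 11, R-ζ→#3 7
  response time 43, fixed 20 → total 63.
Compare {#1}: response time 53 + fixed 11 = 64.
Compare {#1, #2}: response time 45 + fixed 21 = 66.
Compare {#1, #3}: response time 45 + fixed 21 = 66.
All other subsets cost ≥ 64. Minimum total cost: 63.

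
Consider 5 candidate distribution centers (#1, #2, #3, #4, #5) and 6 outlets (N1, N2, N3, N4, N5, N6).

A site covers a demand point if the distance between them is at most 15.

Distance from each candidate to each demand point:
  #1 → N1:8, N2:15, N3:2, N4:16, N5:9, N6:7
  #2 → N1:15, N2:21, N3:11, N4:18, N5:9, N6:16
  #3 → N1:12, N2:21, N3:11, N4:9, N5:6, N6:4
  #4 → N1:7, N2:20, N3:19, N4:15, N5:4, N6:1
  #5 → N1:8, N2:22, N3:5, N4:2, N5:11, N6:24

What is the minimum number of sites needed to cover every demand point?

2

Coverage sets (demand points within 15 of each site):
  #1: {N1, N2, N3, N5, N6}
  #2: {N1, N3, N5}
  #3: {N1, N3, N4, N5, N6}
  #4: {N1, N4, N5, N6}
  #5: {N1, N3, N4, N5}
No single site covers all 6 demand points.
But {#1, #3} covers everything, so the minimum is 2.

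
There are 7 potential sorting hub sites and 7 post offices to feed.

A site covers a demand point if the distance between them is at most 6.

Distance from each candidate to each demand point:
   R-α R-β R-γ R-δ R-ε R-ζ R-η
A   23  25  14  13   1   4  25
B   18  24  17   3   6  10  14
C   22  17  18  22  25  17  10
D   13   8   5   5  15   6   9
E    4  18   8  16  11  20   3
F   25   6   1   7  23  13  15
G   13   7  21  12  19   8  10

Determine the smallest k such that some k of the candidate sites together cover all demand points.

4

Coverage sets (demand points within 6 of each site):
  A: {R-ε, R-ζ}
  B: {R-δ, R-ε}
  C: {}
  D: {R-γ, R-δ, R-ζ}
  E: {R-α, R-η}
  F: {R-β, R-γ}
  G: {}
No 3 sites suffice: every size-3 union leaves at least one demand point uncovered.
But {A, B, E, F} covers everything, so the minimum is 4.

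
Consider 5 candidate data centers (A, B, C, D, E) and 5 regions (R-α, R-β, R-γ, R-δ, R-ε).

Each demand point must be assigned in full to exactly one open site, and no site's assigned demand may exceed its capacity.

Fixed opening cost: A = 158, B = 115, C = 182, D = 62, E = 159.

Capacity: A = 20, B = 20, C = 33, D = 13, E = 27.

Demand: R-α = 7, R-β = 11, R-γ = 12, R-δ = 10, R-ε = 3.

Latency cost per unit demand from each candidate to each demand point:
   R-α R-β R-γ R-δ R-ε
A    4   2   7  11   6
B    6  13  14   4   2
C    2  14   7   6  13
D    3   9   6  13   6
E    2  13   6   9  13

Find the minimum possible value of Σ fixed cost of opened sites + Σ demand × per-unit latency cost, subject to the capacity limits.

Open {A, B, D}; cheapest assignment that respects the capacities:
  A (cap 20, load 18): R-α, R-β — cost 7×4 + 11×2 = 50
  B (cap 20, load 13): R-δ, R-ε — cost 10×4 + 3×2 = 46
  D (cap 13, load 12): R-γ — cost 12×6 = 72
  Shipping 168, fixed 335 → total 503.
  Any other capacity-feasible assignment to {A, B, D} ships for at least 168.
Compare {A, C}: its best feasible assignment gives total 538.
Compare {C, D}: its best feasible assignment gives total 540.
Every other set of open sites that can feasibly serve all demand totals ≥ 538 even under its best assignment. Minimum: 503.

503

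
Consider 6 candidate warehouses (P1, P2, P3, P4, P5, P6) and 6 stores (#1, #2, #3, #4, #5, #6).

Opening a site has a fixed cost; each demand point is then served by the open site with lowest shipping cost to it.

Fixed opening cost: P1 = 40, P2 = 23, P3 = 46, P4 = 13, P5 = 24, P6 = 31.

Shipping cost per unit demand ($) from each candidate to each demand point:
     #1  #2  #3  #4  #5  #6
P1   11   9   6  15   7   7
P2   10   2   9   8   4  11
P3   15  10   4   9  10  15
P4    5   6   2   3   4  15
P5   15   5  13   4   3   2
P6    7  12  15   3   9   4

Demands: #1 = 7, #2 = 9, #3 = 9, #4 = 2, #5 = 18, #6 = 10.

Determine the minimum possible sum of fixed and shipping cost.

Open {P2, P4, P5}: assign each demand point to its cheapest open site.
  #1→P4 7×5=35, #2→P2 9×2=18, #3→P4 9×2=18, #4→P4 2×3=6, #5→P5 18×3=54, #6→P5 10×2=20
  shipping cost 151, fixed 60 → total 211.
Compare {P4, P5}: shipping cost 178 + fixed 37 = 215.
Compare {P2, P4, P5, P6}: shipping cost 151 + fixed 91 = 242.
Compare {P4, P5, P6}: shipping cost 178 + fixed 68 = 246.
All other subsets cost ≥ 215. Minimum total cost: 211.

211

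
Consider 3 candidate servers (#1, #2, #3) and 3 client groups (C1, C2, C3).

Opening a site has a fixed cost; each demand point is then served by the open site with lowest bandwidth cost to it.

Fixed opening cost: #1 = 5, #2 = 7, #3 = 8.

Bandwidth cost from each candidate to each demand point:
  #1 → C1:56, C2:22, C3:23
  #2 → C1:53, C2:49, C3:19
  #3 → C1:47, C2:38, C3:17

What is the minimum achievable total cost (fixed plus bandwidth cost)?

Open {#1, #3}: assign each demand point to its cheapest open site.
  C1→#3 47, C2→#1 22, C3→#3 17
  bandwidth cost 86, fixed 13 → total 99.
Compare {#1}: bandwidth cost 101 + fixed 5 = 106.
Compare {#1, #2}: bandwidth cost 94 + fixed 12 = 106.
Compare {#1, #2, #3}: bandwidth cost 86 + fixed 20 = 106.
All other subsets cost ≥ 106. Minimum total cost: 99.

99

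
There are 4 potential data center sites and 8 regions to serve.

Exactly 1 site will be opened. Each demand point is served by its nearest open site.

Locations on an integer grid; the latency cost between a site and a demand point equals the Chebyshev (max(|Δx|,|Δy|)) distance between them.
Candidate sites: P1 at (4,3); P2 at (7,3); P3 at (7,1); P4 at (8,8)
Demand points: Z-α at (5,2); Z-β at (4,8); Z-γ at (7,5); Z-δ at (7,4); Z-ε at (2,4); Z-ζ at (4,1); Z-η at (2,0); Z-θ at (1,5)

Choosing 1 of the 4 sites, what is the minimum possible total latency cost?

22

Open {P1}.
  Z-α→P1 1, Z-β→P1 5, Z-γ→P1 3, Z-δ→P1 3, Z-ε→P1 2, Z-ζ→P1 2, Z-η→P1 3, Z-θ→P1 3  ⇒ total 22.
Compare {P2}: total 29.
Compare {P3}: total 35.
No size-1 selection does better; minimum is 22.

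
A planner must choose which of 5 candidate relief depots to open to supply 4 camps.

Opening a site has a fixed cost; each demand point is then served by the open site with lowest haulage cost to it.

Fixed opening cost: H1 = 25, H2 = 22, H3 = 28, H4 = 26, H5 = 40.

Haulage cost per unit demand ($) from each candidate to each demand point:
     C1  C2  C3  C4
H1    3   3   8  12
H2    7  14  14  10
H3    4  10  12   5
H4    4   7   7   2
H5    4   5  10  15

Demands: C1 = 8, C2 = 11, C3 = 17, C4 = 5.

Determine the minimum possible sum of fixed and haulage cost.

237

Open {H1, H4}: assign each demand point to its cheapest open site.
  C1→H1 8×3=24, C2→H1 11×3=33, C3→H4 17×7=119, C4→H4 5×2=10
  haulage cost 186, fixed 51 → total 237.
Compare {H1, H2, H4}: haulage cost 186 + fixed 73 = 259.
Compare {H4}: haulage cost 238 + fixed 26 = 264.
Compare {H1, H3, H4}: haulage cost 186 + fixed 79 = 265.
All other subsets cost ≥ 259. Minimum total cost: 237.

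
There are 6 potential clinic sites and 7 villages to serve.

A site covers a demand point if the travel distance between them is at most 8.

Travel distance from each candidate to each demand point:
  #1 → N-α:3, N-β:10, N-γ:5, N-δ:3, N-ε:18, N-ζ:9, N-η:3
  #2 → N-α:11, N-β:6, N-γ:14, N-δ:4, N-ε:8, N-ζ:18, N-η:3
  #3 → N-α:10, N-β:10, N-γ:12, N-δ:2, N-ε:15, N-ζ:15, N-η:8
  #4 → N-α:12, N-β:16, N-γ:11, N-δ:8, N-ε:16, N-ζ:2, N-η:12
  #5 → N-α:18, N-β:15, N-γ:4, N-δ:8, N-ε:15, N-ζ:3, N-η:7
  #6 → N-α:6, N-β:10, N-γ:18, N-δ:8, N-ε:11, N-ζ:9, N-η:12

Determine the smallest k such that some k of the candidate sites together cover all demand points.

3

Coverage sets (demand points within 8 of each site):
  #1: {N-α, N-γ, N-δ, N-η}
  #2: {N-β, N-δ, N-ε, N-η}
  #3: {N-δ, N-η}
  #4: {N-δ, N-ζ}
  #5: {N-γ, N-δ, N-ζ, N-η}
  #6: {N-α, N-δ}
No 2 sites suffice: every size-2 union leaves at least one demand point uncovered.
But {#1, #2, #4} covers everything, so the minimum is 3.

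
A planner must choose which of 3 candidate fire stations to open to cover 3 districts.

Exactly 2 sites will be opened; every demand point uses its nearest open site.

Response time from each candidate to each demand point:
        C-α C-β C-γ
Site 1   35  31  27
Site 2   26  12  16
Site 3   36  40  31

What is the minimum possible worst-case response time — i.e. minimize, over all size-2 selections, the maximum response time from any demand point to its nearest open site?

Open {Site 1, Site 2}.
  Farthest demand point is C-α at response time 26 (to Site 2); all others are ≤ 26.
With {Site 2, Site 3} the worst case is 26.
With {Site 1, Site 3} the worst case is 35.
No size-2 selection achieves below 26.

26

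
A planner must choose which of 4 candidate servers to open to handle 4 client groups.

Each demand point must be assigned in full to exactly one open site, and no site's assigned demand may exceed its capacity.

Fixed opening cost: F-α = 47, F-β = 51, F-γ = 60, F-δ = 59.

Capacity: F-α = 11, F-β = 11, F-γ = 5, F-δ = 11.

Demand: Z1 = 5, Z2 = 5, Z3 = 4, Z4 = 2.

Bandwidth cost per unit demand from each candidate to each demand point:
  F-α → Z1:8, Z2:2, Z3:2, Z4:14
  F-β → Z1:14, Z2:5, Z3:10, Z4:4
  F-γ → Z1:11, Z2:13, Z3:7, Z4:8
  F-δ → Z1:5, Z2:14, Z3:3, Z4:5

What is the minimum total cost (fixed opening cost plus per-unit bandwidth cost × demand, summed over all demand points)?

Open {F-α, F-δ}; cheapest assignment that respects the capacities:
  F-α (cap 11, load 9): Z2, Z3 — cost 5×2 + 4×2 = 18
  F-δ (cap 11, load 7): Z1, Z4 — cost 5×5 + 2×5 = 35
  Shipping 53, fixed 106 → total 159.
  Any other capacity-feasible assignment to {F-α, F-δ} ships for at least 53.
Compare {F-α, F-β}: its best feasible assignment gives total 179.
Compare {F-β, F-δ}: its best feasible assignment gives total 180.
Every other set of open sites that can feasibly serve all demand totals ≥ 179 even under its best assignment. Minimum: 159.

159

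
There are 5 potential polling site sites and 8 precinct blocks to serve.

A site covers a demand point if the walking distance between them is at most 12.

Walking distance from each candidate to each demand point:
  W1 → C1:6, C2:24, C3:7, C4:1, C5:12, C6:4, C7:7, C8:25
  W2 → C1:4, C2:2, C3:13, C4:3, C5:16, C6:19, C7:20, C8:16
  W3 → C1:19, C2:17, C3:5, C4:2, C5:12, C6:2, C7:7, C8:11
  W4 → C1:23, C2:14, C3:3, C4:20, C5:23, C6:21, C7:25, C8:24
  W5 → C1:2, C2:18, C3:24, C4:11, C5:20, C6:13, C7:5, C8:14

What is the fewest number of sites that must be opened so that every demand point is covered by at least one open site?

Coverage sets (demand points within 12 of each site):
  W1: {C1, C3, C4, C5, C6, C7}
  W2: {C1, C2, C4}
  W3: {C3, C4, C5, C6, C7, C8}
  W4: {C3}
  W5: {C1, C4, C7}
No single site covers all 8 demand points.
But {W2, W3} covers everything, so the minimum is 2.

2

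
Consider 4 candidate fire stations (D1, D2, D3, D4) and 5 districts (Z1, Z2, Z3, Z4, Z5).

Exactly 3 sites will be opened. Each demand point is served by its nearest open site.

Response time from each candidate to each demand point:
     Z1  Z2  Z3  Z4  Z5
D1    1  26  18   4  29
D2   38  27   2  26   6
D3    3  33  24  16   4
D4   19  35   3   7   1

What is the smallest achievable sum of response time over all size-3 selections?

Open {D1, D2, D4}.
  Z1→D1 1, Z2→D1 26, Z3→D2 2, Z4→D1 4, Z5→D4 1  ⇒ total 34.
Compare {D1, D3, D4}: total 35.
Compare {D1, D2, D3}: total 37.
No size-3 selection does better; minimum is 34.

34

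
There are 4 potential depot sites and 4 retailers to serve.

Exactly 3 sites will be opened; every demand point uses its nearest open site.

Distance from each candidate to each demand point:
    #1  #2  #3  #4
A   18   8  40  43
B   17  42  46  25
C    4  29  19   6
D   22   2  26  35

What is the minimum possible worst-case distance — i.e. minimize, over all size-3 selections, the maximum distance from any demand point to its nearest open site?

Open {A, B, C}.
  Farthest demand point is #3 at distance 19 (to C); all others are ≤ 19.
With {A, C, D} the worst case is 19.
With {B, C, D} the worst case is 19.
No size-3 selection achieves below 19.

19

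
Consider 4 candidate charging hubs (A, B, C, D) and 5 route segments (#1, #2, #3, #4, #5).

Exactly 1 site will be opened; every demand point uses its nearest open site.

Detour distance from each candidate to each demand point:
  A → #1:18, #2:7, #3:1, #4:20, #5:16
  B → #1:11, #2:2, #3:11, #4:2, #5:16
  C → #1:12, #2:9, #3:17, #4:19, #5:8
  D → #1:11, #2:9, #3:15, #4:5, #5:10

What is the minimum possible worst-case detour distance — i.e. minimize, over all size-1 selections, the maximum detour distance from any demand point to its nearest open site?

15

Open {D}.
  Farthest demand point is #3 at detour distance 15 (to D); all others are ≤ 15.
With {B} the worst case is 16.
With {C} the worst case is 19.
No size-1 selection achieves below 15.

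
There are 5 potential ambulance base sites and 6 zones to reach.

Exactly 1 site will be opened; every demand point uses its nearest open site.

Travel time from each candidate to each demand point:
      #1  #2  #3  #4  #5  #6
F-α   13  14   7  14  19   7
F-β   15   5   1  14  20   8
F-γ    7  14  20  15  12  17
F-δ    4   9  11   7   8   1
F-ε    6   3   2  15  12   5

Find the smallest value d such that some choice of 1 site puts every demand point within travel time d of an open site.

11

Open {F-δ}.
  Farthest demand point is #3 at travel time 11 (to F-δ); all others are ≤ 11.
With {F-ε} the worst case is 15.
With {F-α} the worst case is 19.
No size-1 selection achieves below 11.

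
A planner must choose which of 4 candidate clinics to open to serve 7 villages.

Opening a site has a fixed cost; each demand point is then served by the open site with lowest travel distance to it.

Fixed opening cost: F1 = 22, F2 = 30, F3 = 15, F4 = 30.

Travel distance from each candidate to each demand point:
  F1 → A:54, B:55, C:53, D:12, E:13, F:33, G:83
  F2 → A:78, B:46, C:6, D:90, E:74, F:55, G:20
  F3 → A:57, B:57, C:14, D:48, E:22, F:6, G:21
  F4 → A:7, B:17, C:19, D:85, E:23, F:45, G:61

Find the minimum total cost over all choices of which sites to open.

Open {F1, F3, F4}: assign each demand point to its cheapest open site.
  A→F4 7, B→F4 17, C→F3 14, D→F1 12, E→F1 13, F→F3 6, G→F3 21
  travel distance 90, fixed 67 → total 157.
Compare {F1, F2, F3, F4}: travel distance 81 + fixed 97 = 178.
Compare {F3, F4}: travel distance 135 + fixed 45 = 180.
Compare {F1, F2, F4}: travel distance 108 + fixed 82 = 190.
All other subsets cost ≥ 178. Minimum total cost: 157.

157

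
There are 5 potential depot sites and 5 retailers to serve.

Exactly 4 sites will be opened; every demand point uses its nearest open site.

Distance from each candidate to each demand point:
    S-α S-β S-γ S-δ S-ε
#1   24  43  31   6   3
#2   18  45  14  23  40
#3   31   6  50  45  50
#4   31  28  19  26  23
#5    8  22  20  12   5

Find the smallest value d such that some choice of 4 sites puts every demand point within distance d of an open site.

14

Open {#1, #2, #3, #5}.
  Farthest demand point is S-γ at distance 14 (to #2); all others are ≤ 14.
With {#2, #3, #4, #5} the worst case is 14.
With {#1, #2, #3, #4} the worst case is 18.
No size-4 selection achieves below 14.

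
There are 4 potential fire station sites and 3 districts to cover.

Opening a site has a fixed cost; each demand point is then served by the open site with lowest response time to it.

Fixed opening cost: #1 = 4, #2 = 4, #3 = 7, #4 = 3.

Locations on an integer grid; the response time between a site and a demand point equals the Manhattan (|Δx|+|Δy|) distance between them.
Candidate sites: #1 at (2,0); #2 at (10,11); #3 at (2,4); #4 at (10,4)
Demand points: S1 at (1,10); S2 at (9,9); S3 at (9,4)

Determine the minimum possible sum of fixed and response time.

21

Open {#2, #4}: assign each demand point to its cheapest open site.
  S1→#2 10, S2→#2 3, S3→#4 1
  response time 14, fixed 7 → total 21.
Compare {#3, #4}: response time 14 + fixed 10 = 24.
Compare {#2}: response time 21 + fixed 4 = 25.
Compare {#4}: response time 22 + fixed 3 = 25.
All other subsets cost ≥ 24. Minimum total cost: 21.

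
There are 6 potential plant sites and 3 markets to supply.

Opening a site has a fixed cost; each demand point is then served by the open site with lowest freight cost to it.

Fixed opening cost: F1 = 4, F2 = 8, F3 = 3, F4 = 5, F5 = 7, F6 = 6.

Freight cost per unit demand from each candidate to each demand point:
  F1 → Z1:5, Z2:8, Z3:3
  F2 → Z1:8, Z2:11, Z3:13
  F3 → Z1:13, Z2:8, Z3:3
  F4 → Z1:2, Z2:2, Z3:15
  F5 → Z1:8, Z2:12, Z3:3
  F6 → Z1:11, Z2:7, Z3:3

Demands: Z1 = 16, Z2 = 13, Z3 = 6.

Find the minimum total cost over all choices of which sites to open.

Open {F3, F4}: assign each demand point to its cheapest open site.
  Z1→F4 16×2=32, Z2→F4 13×2=26, Z3→F3 6×3=18
  freight cost 76, fixed 8 → total 84.
Compare {F1, F4}: freight cost 76 + fixed 9 = 85.
Compare {F4, F6}: freight cost 76 + fixed 11 = 87.
Compare {F4, F5}: freight cost 76 + fixed 12 = 88.
All other subsets cost ≥ 85. Minimum total cost: 84.

84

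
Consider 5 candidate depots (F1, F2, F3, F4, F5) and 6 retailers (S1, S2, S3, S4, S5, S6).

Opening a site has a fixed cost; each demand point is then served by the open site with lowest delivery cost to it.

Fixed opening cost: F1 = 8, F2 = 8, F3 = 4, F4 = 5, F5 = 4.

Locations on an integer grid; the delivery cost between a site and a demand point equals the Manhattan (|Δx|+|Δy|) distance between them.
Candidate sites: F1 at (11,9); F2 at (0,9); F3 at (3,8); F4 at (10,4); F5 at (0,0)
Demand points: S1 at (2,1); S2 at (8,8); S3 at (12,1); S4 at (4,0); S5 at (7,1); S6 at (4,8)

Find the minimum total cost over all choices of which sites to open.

Open {F3, F4, F5}: assign each demand point to its cheapest open site.
  S1→F5 3, S2→F3 5, S3→F4 5, S4→F5 4, S5→F4 6, S6→F3 1
  delivery cost 24, fixed 13 → total 37.
Compare {F3, F5}: delivery cost 34 + fixed 8 = 42.
Compare {F3, F4}: delivery cost 34 + fixed 9 = 43.
Compare {F4, F5}: delivery cost 34 + fixed 9 = 43.
All other subsets cost ≥ 42. Minimum total cost: 37.

37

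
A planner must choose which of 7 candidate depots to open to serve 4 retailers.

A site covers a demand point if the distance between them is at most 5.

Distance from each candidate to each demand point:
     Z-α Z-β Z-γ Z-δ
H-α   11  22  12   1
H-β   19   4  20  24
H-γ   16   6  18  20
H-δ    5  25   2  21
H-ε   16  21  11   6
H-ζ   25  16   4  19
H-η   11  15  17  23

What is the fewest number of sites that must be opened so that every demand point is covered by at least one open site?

Coverage sets (demand points within 5 of each site):
  H-α: {Z-δ}
  H-β: {Z-β}
  H-γ: {}
  H-δ: {Z-α, Z-γ}
  H-ε: {}
  H-ζ: {Z-γ}
  H-η: {}
No 2 sites suffice: every size-2 union leaves at least one demand point uncovered.
But {H-α, H-β, H-δ} covers everything, so the minimum is 3.

3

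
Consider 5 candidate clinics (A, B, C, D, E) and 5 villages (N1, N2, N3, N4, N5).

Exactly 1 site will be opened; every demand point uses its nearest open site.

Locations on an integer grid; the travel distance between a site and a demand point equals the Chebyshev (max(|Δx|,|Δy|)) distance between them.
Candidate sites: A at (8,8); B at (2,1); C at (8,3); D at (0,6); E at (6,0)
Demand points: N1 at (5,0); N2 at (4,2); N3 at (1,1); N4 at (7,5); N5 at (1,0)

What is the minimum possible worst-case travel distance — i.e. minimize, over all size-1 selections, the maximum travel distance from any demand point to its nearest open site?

Open {B}.
  Farthest demand point is N4 at travel distance 5 (to B); all others are ≤ 5.
With {E} the worst case is 5.
With {C} the worst case is 7.
No size-1 selection achieves below 5.

5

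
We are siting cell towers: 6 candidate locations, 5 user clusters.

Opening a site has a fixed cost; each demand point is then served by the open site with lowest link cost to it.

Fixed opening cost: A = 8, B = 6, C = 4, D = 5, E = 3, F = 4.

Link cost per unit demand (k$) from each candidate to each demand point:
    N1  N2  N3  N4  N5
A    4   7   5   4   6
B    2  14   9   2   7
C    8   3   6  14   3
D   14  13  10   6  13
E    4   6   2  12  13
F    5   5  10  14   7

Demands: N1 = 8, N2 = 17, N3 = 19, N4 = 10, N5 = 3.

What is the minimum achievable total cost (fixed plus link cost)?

147

Open {B, C, E}: assign each demand point to its cheapest open site.
  N1→B 8×2=16, N2→C 17×3=51, N3→E 19×2=38, N4→B 10×2=20, N5→C 3×3=9
  link cost 134, fixed 13 → total 147.
Compare {B, C, E, F}: link cost 134 + fixed 17 = 151.
Compare {B, C, D, E}: link cost 134 + fixed 18 = 152.
Compare {A, B, C, E}: link cost 134 + fixed 21 = 155.
All other subsets cost ≥ 151. Minimum total cost: 147.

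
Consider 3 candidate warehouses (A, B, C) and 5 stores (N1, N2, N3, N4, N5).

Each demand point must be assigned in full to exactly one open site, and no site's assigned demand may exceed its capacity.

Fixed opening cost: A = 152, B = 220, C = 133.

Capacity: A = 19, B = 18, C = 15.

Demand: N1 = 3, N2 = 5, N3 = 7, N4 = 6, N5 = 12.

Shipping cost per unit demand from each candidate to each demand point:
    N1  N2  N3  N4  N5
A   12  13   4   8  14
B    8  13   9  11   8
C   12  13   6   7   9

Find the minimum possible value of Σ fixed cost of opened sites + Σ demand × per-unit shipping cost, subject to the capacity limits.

Open {A, C}; cheapest assignment that respects the capacities:
  A (cap 19, load 18): N2, N3, N4 — cost 5×13 + 7×4 + 6×8 = 141
  C (cap 15, load 15): N1, N5 — cost 3×12 + 12×9 = 144
  Shipping 285, fixed 285 → total 570.
  Any other capacity-feasible assignment to {A, C} ships for at least 285.
Compare {A, B}: its best feasible assignment gives total 633.
Compare {B, C}: its best feasible assignment gives total 658.
Every other set of open sites that can feasibly serve all demand totals ≥ 633 even under its best assignment. Minimum: 570.

570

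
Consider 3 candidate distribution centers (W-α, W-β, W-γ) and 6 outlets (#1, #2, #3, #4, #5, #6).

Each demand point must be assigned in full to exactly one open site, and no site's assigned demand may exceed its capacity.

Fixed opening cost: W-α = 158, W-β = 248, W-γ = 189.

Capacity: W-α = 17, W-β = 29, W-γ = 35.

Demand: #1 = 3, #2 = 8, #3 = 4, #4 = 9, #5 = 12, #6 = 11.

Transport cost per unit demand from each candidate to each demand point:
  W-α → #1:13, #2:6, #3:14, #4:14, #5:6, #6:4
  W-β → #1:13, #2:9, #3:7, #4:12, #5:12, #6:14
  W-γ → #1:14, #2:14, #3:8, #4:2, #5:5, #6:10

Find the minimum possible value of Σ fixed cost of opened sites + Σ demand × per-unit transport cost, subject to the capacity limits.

652

Open {W-α, W-γ}; cheapest assignment that respects the capacities:
  W-α (cap 17, load 14): #1, #6 — cost 3×13 + 11×4 = 83
  W-γ (cap 35, load 33): #2, #3, #4, #5 — cost 8×14 + 4×8 + 9×2 + 12×5 = 222
  Shipping 305, fixed 347 → total 652.
  Any other capacity-feasible assignment to {W-α, W-γ} ships for at least 305.
Compare {W-β, W-γ}: its best feasible assignment gives total 764.
Compare {W-α, W-β, W-γ}: its best feasible assignment gives total 856.
Every other set of open sites that can feasibly serve all demand totals ≥ 764 even under its best assignment. Minimum: 652.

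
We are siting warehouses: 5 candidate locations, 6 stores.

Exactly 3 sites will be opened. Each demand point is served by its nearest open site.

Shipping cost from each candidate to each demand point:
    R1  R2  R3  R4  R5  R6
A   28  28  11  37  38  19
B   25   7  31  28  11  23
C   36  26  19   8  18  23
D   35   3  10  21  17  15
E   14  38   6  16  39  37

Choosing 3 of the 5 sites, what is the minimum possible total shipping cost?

Open {C, D, E}.
  R1→E 14, R2→D 3, R3→E 6, R4→C 8, R5→D 17, R6→D 15  ⇒ total 63.
Compare {B, D, E}: total 65.
Compare {B, C, E}: total 69.
No size-3 selection does better; minimum is 63.

63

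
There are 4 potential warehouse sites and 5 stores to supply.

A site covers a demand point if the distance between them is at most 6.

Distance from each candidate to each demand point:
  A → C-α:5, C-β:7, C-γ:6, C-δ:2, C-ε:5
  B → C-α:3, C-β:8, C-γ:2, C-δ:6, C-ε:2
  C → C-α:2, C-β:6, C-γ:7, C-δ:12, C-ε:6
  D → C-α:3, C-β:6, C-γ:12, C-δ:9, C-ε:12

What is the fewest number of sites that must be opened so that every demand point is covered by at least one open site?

Coverage sets (demand points within 6 of each site):
  A: {C-α, C-γ, C-δ, C-ε}
  B: {C-α, C-γ, C-δ, C-ε}
  C: {C-α, C-β, C-ε}
  D: {C-α, C-β}
No single site covers all 5 demand points.
But {A, C} covers everything, so the minimum is 2.

2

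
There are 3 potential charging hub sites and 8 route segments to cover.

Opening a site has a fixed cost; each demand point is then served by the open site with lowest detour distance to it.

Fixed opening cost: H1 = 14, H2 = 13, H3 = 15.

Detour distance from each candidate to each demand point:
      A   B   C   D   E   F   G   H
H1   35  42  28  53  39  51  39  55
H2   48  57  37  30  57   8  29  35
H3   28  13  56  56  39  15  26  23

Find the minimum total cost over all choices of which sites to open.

Open {H2, H3}: assign each demand point to its cheapest open site.
  A→H3 28, B→H3 13, C→H2 37, D→H2 30, E→H3 39, F→H2 8, G→H3 26, H→H3 23
  detour distance 204, fixed 28 → total 232.
Compare {H1, H2, H3}: detour distance 195 + fixed 42 = 237.
Compare {H1, H3}: detour distance 225 + fixed 29 = 254.
Compare {H3}: detour distance 256 + fixed 15 = 271.
All other subsets cost ≥ 237. Minimum total cost: 232.

232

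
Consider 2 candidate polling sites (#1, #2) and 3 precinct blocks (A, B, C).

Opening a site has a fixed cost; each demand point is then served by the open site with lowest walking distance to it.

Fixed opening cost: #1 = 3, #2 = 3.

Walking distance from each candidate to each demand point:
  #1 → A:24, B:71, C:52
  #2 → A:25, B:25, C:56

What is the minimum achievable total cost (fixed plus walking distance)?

107

Open {#1, #2}: assign each demand point to its cheapest open site.
  A→#1 24, B→#2 25, C→#1 52
  walking distance 101, fixed 6 → total 107.
Compare {#2}: walking distance 106 + fixed 3 = 109.
Compare {#1}: walking distance 147 + fixed 3 = 150.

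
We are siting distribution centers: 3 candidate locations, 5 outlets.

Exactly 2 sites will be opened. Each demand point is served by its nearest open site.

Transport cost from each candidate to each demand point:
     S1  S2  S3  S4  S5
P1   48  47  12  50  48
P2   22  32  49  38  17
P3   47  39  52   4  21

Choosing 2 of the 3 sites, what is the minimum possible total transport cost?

121

Open {P1, P2}.
  S1→P2 22, S2→P2 32, S3→P1 12, S4→P2 38, S5→P2 17  ⇒ total 121.
Compare {P1, P3}: total 123.
Compare {P2, P3}: total 124.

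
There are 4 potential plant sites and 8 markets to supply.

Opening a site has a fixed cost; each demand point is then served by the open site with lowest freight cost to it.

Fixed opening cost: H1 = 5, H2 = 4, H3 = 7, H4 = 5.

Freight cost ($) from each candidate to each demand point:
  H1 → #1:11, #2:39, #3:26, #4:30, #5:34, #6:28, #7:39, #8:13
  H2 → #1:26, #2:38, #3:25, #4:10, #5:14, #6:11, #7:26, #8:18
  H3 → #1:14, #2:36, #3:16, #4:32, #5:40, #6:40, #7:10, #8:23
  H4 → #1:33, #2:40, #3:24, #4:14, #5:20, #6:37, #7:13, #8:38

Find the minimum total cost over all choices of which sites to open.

Open {H1, H2, H3}: assign each demand point to its cheapest open site.
  #1→H1 11, #2→H3 36, #3→H3 16, #4→H2 10, #5→H2 14, #6→H2 11, #7→H3 10, #8→H1 13
  freight cost 121, fixed 16 → total 137.
Compare {H2, H3}: freight cost 129 + fixed 11 = 140.
Compare {H1, H2, H3, H4}: freight cost 121 + fixed 21 = 142.
Compare {H2, H3, H4}: freight cost 129 + fixed 16 = 145.
All other subsets cost ≥ 140. Minimum total cost: 137.

137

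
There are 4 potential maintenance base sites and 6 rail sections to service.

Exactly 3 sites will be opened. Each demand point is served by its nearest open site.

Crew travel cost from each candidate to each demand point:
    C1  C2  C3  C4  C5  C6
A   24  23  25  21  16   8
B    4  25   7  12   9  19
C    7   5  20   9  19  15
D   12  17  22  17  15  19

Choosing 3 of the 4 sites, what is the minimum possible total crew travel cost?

Open {A, B, C}.
  C1→B 4, C2→C 5, C3→B 7, C4→C 9, C5→B 9, C6→A 8  ⇒ total 42.
Compare {B, C, D}: total 49.
Compare {A, B, D}: total 57.
No size-3 selection does better; minimum is 42.

42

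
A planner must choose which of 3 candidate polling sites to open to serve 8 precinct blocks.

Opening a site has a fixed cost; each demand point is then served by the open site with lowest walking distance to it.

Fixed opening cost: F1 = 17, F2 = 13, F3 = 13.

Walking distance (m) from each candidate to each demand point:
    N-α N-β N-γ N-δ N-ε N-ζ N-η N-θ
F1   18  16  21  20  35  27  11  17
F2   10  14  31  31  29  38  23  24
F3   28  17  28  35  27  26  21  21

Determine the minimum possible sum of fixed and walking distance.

Open {F1, F2}: assign each demand point to its cheapest open site.
  N-α→F2 10, N-β→F2 14, N-γ→F1 21, N-δ→F1 20, N-ε→F2 29, N-ζ→F1 27, N-η→F1 11, N-θ→F1 17
  walking distance 149, fixed 30 → total 179.
Compare {F1}: walking distance 165 + fixed 17 = 182.
Compare {F1, F3}: walking distance 156 + fixed 30 = 186.
Compare {F1, F2, F3}: walking distance 146 + fixed 43 = 189.
All other subsets cost ≥ 182. Minimum total cost: 179.

179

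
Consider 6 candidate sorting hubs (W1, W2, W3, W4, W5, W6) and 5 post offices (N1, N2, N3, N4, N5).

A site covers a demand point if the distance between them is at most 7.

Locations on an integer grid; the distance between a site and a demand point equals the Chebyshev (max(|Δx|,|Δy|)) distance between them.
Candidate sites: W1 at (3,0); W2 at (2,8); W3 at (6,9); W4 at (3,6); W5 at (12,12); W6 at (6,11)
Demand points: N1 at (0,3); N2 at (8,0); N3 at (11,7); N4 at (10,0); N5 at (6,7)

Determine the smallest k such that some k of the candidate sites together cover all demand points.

2

Coverage sets (demand points within 7 of each site):
  W1: {N1, N2, N4, N5}
  W2: {N1, N5}
  W3: {N1, N3, N5}
  W4: {N1, N2, N4, N5}
  W5: {N3, N5}
  W6: {N3, N5}
No single site covers all 5 demand points.
But {W1, W3} covers everything, so the minimum is 2.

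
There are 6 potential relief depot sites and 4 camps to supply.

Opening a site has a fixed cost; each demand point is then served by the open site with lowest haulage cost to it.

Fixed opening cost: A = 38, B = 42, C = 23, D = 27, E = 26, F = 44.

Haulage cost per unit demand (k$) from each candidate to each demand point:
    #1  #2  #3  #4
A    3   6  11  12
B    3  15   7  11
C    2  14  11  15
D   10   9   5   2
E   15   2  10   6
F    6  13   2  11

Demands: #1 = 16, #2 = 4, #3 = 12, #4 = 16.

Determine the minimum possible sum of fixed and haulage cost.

208

Open {C, D, E}: assign each demand point to its cheapest open site.
  #1→C 16×2=32, #2→E 4×2=8, #3→D 12×5=60, #4→D 16×2=32
  haulage cost 132, fixed 76 → total 208.
Compare {C, D}: haulage cost 160 + fixed 50 = 210.
Compare {C, D, E, F}: haulage cost 96 + fixed 120 = 216.
Compare {C, D, F}: haulage cost 124 + fixed 94 = 218.
All other subsets cost ≥ 210. Minimum total cost: 208.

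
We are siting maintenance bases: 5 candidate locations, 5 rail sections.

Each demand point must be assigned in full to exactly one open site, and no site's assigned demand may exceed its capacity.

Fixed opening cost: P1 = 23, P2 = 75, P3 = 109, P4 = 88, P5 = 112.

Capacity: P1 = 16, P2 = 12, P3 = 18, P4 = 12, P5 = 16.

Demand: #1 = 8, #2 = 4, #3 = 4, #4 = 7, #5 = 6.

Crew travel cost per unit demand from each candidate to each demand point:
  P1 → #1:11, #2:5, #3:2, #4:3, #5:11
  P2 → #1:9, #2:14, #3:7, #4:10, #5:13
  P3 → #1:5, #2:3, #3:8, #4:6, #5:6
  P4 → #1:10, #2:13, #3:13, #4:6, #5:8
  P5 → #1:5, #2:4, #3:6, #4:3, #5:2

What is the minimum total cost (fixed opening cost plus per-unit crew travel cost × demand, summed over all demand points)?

236

Open {P1, P5}; cheapest assignment that respects the capacities:
  P1 (cap 16, load 15): #2, #3, #4 — cost 4×5 + 4×2 + 7×3 = 49
  P5 (cap 16, load 14): #1, #5 — cost 8×5 + 6×2 = 52
  Shipping 101, fixed 135 → total 236.
  Any other capacity-feasible assignment to {P1, P5} ships for at least 101.
Compare {P1, P3}: its best feasible assignment gives total 249.
Compare {P1, P2, P5}: its best feasible assignment gives total 311.
Every other set of open sites that can feasibly serve all demand totals ≥ 249 even under its best assignment. Minimum: 236.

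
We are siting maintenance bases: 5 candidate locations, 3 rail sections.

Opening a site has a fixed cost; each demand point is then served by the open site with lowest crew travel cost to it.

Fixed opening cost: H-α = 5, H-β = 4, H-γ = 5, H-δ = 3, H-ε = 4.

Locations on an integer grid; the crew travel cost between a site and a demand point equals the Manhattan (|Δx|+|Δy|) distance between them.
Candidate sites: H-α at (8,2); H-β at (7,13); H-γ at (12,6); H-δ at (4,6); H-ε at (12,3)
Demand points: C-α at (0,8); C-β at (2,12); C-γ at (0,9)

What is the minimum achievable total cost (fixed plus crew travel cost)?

Open {H-δ}: assign each demand point to its cheapest open site.
  C-α→H-δ 6, C-β→H-δ 8, C-γ→H-δ 7
  crew travel cost 21, fixed 3 → total 24.
Compare {H-β, H-δ}: crew travel cost 19 + fixed 7 = 26.
Compare {H-δ, H-ε}: crew travel cost 21 + fixed 7 = 28.
Compare {H-α, H-δ}: crew travel cost 21 + fixed 8 = 29.
All other subsets cost ≥ 26. Minimum total cost: 24.

24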